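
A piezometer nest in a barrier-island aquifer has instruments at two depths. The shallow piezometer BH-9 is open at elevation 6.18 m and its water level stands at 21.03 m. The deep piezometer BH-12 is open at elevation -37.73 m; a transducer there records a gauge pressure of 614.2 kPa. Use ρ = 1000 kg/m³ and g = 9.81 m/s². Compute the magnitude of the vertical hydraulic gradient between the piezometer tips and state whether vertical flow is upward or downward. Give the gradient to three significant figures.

|i_v| ≈ 0.0877; vertical flow is upward

Total head at BH-9: h = 21.03 m (water level in the standpipe).
Pressure head at BH-12: ψ = P/(ρg) = 614.2×1000 / (1000 × 9.81) = 62.61 m.
Total head at BH-12: h = z + ψ = -37.73 + 62.61 = 24.88 m.
Δh = h(BH-9) − h(BH-12) = 21.03 − 24.88 = -3.85 m.
Vertical separation Δz = 6.18 − (-37.73) = 43.91 m.
|i_v| = |Δh| / Δz = 3.85 / 43.91 = 0.0877.
Head is higher in the deep piezometer, so vertical flow is upward (discharge condition).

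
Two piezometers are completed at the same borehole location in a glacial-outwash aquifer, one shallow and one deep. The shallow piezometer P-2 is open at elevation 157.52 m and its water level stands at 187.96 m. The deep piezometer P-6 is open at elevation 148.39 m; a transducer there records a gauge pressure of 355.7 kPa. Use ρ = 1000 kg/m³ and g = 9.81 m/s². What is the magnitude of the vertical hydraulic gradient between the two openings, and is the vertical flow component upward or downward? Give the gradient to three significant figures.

Total head at P-2: h = 187.96 m (water level in the standpipe).
Pressure head at P-6: ψ = P/(ρg) = 355.7×1000 / (1000 × 9.81) = 36.26 m.
Total head at P-6: h = z + ψ = 148.39 + 36.26 = 184.65 m.
Δh = h(P-2) − h(P-6) = 187.96 − 184.65 = 3.31 m.
Vertical separation Δz = 157.52 − 148.39 = 9.13 m.
|i_v| = |Δh| / Δz = 3.31 / 9.13 = 0.363.
Head is higher in the shallow piezometer, so vertical flow is downward (recharge condition).

|i_v| ≈ 0.363; vertical flow is downward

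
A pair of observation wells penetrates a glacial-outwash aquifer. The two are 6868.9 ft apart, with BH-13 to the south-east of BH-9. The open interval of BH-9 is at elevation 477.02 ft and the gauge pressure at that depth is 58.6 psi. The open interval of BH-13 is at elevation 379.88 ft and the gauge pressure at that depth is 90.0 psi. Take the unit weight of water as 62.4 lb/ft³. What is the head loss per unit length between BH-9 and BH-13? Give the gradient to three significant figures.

i ≈ 0.00359 ft/ft

Pressure head at BH-9: ψ = 144·P/γ = 144 × 58.6 / 62.4 = 135.23 ft.
Total head at BH-9: h = z + ψ = 477.02 + 135.23 = 612.25 ft.
Pressure head at BH-13: ψ = 144·P/γ = 144 × 90.0 / 62.4 = 207.69 ft.
Total head at BH-13: h = z + ψ = 379.88 + 207.69 = 587.57 ft.
Head difference: h(BH-9) − h(BH-13) = 612.25 − 587.57 = 24.68 ft.
Hydraulic gradient: i = |Δh| / L = 24.68 / 6868.9 = 0.00359.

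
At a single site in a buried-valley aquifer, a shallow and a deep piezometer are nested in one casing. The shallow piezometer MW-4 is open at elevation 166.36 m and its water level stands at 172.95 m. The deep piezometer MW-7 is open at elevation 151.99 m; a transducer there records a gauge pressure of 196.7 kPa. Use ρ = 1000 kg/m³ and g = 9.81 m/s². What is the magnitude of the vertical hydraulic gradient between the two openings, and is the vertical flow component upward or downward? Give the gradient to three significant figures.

Total head at MW-4: h = 172.95 m (water level in the standpipe).
Pressure head at MW-7: ψ = P/(ρg) = 196.7×1000 / (1000 × 9.81) = 20.05 m.
Total head at MW-7: h = z + ψ = 151.99 + 20.05 = 172.04 m.
Δh = h(MW-4) − h(MW-7) = 172.95 − 172.04 = 0.91 m.
Vertical separation Δz = 166.36 − 151.99 = 14.37 m.
|i_v| = |Δh| / Δz = 0.91 / 14.37 = 0.0633.
Head is higher in the shallow piezometer, so vertical flow is downward (recharge condition).

|i_v| ≈ 0.0633; vertical flow is downward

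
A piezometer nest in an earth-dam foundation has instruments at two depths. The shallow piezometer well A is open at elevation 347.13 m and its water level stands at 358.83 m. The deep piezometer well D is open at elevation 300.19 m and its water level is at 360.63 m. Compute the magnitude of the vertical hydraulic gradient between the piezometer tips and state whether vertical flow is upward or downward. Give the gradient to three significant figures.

Total head at well A: h = 358.83 m (water level in the standpipe).
Total head at well D: h = 360.63 m.
Δh = h(well A) − h(well D) = 358.83 − 360.63 = -1.80 m.
Vertical separation Δz = 347.13 − 300.19 = 46.94 m.
|i_v| = |Δh| / Δz = 1.80 / 46.94 = 0.0383.
Head is higher in the deep piezometer, so vertical flow is upward (discharge condition).

|i_v| ≈ 0.0383; vertical flow is upward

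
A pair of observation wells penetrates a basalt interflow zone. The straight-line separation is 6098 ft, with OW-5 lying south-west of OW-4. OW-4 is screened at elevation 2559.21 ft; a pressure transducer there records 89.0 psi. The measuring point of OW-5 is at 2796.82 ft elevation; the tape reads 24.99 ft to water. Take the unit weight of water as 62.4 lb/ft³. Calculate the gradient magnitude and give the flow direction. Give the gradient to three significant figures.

i ≈ 0.00119; groundwater flows toward the north-east

Pressure head at OW-4: ψ = 144·P/γ = 144 × 89.0 / 62.4 = 205.38 ft.
Total head at OW-4: h = z + ψ = 2559.21 + 205.38 = 2764.59 ft.
Total head at OW-5: h = 2796.82 − 24.99 = 2771.83 ft.
Head difference: h(OW-4) − h(OW-5) = 2764.59 − 2771.83 = -7.24 ft.
Hydraulic gradient: i = |Δh| / L = 7.24 / 6098 = 0.00119.
Flow is from higher to lower head: from OW-5 toward OW-4, i.e. toward the north-east.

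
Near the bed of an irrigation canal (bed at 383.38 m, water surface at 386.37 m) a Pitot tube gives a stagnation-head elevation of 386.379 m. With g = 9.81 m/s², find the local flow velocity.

Near the bed, under hydrostatic conditions, the piezometric head (z + ψ) equals the free-surface elevation, 386.37 m.
Velocity head = total − piezometric = 386.379 − 386.37 = 0.009 m.
v = √(2g·h_v) = √(2 × 9.81 × 0.009) = 0.420 m/s.

v ≈ 0.420 m/s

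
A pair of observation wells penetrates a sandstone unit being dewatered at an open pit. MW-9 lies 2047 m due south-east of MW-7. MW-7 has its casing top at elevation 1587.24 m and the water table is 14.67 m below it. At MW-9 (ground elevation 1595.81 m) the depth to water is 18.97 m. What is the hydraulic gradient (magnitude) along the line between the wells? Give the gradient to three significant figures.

Total head at MW-7: h = 1587.24 − 14.67 = 1572.57 m.
Total head at MW-9: h = 1595.81 − 18.97 = 1576.84 m.
Head difference: h(MW-7) − h(MW-9) = 1572.57 − 1576.84 = -4.27 m.
Hydraulic gradient: i = |Δh| / L = 4.27 / 2047 = 0.00209.

i ≈ 0.00209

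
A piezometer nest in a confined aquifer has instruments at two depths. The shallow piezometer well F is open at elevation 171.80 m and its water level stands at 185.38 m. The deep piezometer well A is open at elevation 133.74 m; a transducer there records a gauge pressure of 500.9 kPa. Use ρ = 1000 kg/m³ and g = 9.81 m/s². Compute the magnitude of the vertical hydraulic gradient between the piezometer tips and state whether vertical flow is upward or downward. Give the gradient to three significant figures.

|i_v| ≈ 0.0152; vertical flow is downward

Total head at well F: h = 185.38 m (water level in the standpipe).
Pressure head at well A: ψ = P/(ρg) = 500.9×1000 / (1000 × 9.81) = 51.06 m.
Total head at well A: h = z + ψ = 133.74 + 51.06 = 184.80 m.
Δh = h(well F) − h(well A) = 185.38 − 184.80 = 0.58 m.
Vertical separation Δz = 171.80 − 133.74 = 38.06 m.
|i_v| = |Δh| / Δz = 0.58 / 38.06 = 0.0152.
Head is higher in the shallow piezometer, so vertical flow is downward (recharge condition).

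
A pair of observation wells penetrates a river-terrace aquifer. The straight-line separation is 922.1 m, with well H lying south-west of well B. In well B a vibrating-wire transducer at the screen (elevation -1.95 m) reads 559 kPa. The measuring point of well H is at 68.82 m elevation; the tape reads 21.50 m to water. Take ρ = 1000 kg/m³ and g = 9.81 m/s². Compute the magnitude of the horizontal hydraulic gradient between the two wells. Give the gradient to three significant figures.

Pressure head at well B: ψ = P/(ρg) = 559×1000 / (1000 × 9.81) = 56.98 m.
Total head at well B: h = z + ψ = -1.95 + 56.98 = 55.03 m.
Total head at well H: h = 68.82 − 21.50 = 47.32 m.
Head difference: h(well B) − h(well H) = 55.03 − 47.32 = 7.71 m.
Hydraulic gradient: i = |Δh| / L = 7.71 / 922.1 = 0.00836.

i ≈ 0.00836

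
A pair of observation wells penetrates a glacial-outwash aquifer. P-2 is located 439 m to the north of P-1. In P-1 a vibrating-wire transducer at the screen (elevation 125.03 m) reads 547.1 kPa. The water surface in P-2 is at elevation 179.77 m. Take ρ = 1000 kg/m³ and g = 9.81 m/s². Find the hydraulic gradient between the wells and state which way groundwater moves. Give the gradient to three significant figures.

i ≈ 0.00235; groundwater flows toward the north

Pressure head at P-1: ψ = P/(ρg) = 547.1×1000 / (1000 × 9.81) = 55.77 m.
Total head at P-1: h = z + ψ = 125.03 + 55.77 = 180.80 m.
Total head at P-2: h = 179.77 m (water level in the piezometer is the total head).
Head difference: h(P-1) − h(P-2) = 180.80 − 179.77 = 1.03 m.
Hydraulic gradient: i = |Δh| / L = 1.03 / 439 = 0.00235.
Flow is from higher to lower head: from P-1 toward P-2, i.e. toward the north.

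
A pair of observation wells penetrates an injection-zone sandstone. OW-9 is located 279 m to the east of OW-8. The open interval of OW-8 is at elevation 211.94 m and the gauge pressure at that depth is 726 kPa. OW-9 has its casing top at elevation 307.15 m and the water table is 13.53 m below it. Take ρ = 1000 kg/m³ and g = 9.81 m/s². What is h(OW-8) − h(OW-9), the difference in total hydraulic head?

Pressure head at OW-8: ψ = P/(ρg) = 726×1000 / (1000 × 9.81) = 74.01 m.
Total head at OW-8: h = z + ψ = 211.94 + 74.01 = 285.95 m.
Total head at OW-9: h = 307.15 − 13.53 = 293.62 m.
Head difference: h(OW-8) − h(OW-9) = 285.95 − 293.62 = -7.67 m.

Δh ≈ -7.67 m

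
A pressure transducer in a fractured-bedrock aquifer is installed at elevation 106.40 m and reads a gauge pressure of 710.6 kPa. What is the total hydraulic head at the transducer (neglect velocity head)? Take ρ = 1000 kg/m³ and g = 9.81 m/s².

ψ = P/(ρg) = 710.6×1000 / (1000 × 9.81) = 72.44 m.
h = z + ψ = 106.40 + 72.44 = 178.84 m.

h ≈ 178.84 m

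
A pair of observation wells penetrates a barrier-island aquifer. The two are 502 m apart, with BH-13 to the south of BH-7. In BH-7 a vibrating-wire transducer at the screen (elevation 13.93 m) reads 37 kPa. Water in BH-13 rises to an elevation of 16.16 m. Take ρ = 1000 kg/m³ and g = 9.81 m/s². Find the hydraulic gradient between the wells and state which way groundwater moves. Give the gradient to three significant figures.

Pressure head at BH-7: ψ = P/(ρg) = 37×1000 / (1000 × 9.81) = 3.77 m.
Total head at BH-7: h = z + ψ = 13.93 + 3.77 = 17.70 m.
Total head at BH-13: h = 16.16 m (water level in the piezometer is the total head).
Head difference: h(BH-7) − h(BH-13) = 17.70 − 16.16 = 1.54 m.
Hydraulic gradient: i = |Δh| / L = 1.54 / 502 = 0.00307.
Flow is from higher to lower head: from BH-7 toward BH-13, i.e. toward the south.

i ≈ 0.00307; groundwater flows toward the south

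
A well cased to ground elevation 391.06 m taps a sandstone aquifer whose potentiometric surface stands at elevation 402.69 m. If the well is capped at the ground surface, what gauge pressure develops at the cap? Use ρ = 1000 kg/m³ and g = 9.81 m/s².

Head above the cap: Δh = 402.69 − 391.06 = 11.63 m.
P = ρgΔh = 1000 × 9.81 × 11.63 = 114090 Pa ≈ 114 kPa.

P ≈ 114 kPa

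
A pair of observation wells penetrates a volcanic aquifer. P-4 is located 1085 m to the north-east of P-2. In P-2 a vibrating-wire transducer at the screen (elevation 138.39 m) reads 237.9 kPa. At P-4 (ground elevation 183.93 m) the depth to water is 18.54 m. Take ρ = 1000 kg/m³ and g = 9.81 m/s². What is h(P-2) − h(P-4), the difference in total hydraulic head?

Pressure head at P-2: ψ = P/(ρg) = 237.9×1000 / (1000 × 9.81) = 24.25 m.
Total head at P-2: h = z + ψ = 138.39 + 24.25 = 162.64 m.
Total head at P-4: h = 183.93 − 18.54 = 165.39 m.
Head difference: h(P-2) − h(P-4) = 162.64 − 165.39 = -2.75 m.

Δh ≈ -2.75 m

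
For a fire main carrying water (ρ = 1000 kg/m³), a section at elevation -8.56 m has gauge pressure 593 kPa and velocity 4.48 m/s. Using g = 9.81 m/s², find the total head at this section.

Pressure head ψ = P/(ρg) = 593×1000 / (1000 × 9.81) = 60.45 m.
Velocity head = v²/(2g) = 4.48² / (2 × 9.81) = 1.023 m.
h = z + ψ + v²/(2g) = -8.56 + 60.45 + 1.023 = 52.91 m.

h ≈ 52.91 m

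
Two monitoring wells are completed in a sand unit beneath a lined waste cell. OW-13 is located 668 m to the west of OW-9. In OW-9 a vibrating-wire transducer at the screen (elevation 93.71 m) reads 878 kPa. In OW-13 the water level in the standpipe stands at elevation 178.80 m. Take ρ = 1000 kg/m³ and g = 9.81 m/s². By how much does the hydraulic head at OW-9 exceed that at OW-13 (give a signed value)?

Δh ≈ 4.41 m

Pressure head at OW-9: ψ = P/(ρg) = 878×1000 / (1000 × 9.81) = 89.50 m.
Total head at OW-9: h = z + ψ = 93.71 + 89.50 = 183.21 m.
Total head at OW-13: h = 178.80 m (water level in the piezometer is the total head).
Head difference: h(OW-9) − h(OW-13) = 183.21 − 178.80 = 4.41 m.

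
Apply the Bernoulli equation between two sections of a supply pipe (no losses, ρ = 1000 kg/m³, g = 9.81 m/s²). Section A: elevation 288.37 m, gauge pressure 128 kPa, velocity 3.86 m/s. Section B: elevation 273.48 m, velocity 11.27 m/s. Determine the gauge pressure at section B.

Pressure head at A: ψ₁ = P₁/(ρg) = 128×1000 / (1000 × 9.81) = 13.05 m.
Velocity heads: v₁²/2g = 3.86²/19.62 = 0.759 m; v₂²/2g = 11.27²/19.62 = 6.474 m.
Total head H = z₁ + ψ₁ + v₁²/2g = 288.37 + 13.05 + 0.759 = 302.18 m.
ψ₂ = H − z₂ − v₂²/2g = 302.18 − 273.48 − 6.474 = 22.23 m.
P₂ = ρgψ₂ = 1000 × 9.81 × 22.23 ≈ 218 kPa.

P₂ ≈ 218 kPa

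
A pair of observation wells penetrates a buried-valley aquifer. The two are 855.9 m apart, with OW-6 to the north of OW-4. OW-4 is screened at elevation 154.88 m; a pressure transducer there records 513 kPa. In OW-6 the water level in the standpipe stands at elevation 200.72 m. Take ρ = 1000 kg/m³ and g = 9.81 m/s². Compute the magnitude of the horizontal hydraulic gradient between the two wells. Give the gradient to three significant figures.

i ≈ 0.00754

Pressure head at OW-4: ψ = P/(ρg) = 513×1000 / (1000 × 9.81) = 52.29 m.
Total head at OW-4: h = z + ψ = 154.88 + 52.29 = 207.17 m.
Total head at OW-6: h = 200.72 m (water level in the piezometer is the total head).
Head difference: h(OW-4) − h(OW-6) = 207.17 − 200.72 = 6.45 m.
Hydraulic gradient: i = |Δh| / L = 6.45 / 855.9 = 0.00754.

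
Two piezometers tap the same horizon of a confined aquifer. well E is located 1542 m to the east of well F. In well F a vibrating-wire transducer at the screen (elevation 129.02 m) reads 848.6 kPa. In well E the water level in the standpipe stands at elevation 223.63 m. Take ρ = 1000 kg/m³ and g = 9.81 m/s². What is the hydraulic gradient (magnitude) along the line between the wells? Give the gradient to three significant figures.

i ≈ 0.00526

Pressure head at well F: ψ = P/(ρg) = 848.6×1000 / (1000 × 9.81) = 86.50 m.
Total head at well F: h = z + ψ = 129.02 + 86.50 = 215.52 m.
Total head at well E: h = 223.63 m (water level in the piezometer is the total head).
Head difference: h(well F) − h(well E) = 215.52 − 223.63 = -8.11 m.
Hydraulic gradient: i = |Δh| / L = 8.11 / 1542 = 0.00526.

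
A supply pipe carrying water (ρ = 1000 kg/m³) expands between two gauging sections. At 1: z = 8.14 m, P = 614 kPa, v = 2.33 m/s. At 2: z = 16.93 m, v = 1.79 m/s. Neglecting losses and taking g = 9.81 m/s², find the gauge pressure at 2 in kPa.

P₂ ≈ 529 kPa

Pressure head at 1: ψ₁ = P₁/(ρg) = 614×1000 / (1000 × 9.81) = 62.59 m.
Velocity heads: v₁²/2g = 2.33²/19.62 = 0.277 m; v₂²/2g = 1.79²/19.62 = 0.163 m.
Total head H = z₁ + ψ₁ + v₁²/2g = 8.14 + 62.59 + 0.277 = 71.01 m.
ψ₂ = H − z₂ − v₂²/2g = 71.01 − 16.93 − 0.163 = 53.92 m.
P₂ = ρgψ₂ = 1000 × 9.81 × 53.92 ≈ 529 kPa.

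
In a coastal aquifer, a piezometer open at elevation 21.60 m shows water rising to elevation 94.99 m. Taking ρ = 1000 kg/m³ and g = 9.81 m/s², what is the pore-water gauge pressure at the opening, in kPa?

P ≈ 720 kPa

Pressure head ψ = h − z = 94.99 − 21.60 = 73.39 m.
P = ρgψ = 1000 × 9.81 × 73.39 = 719956 Pa ≈ 720 kPa.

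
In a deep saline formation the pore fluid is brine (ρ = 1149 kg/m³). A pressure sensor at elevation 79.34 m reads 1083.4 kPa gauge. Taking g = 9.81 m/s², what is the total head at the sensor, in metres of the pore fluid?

h ≈ 175.46 m

ψ = P/(ρg) = 1083.4×1000 / (1149 × 9.81) = 96.12 m.
h = z + ψ = 79.34 + 96.12 = 175.46 m.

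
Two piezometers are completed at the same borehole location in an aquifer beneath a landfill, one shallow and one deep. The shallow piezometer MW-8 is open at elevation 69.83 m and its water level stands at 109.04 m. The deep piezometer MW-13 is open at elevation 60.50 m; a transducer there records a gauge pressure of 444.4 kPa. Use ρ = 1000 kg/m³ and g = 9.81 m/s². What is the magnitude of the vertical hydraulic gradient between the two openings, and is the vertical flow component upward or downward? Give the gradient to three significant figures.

|i_v| ≈ 0.347; vertical flow is downward

Total head at MW-8: h = 109.04 m (water level in the standpipe).
Pressure head at MW-13: ψ = P/(ρg) = 444.4×1000 / (1000 × 9.81) = 45.30 m.
Total head at MW-13: h = z + ψ = 60.50 + 45.30 = 105.80 m.
Δh = h(MW-8) − h(MW-13) = 109.04 − 105.80 = 3.24 m.
Vertical separation Δz = 69.83 − 60.50 = 9.33 m.
|i_v| = |Δh| / Δz = 3.24 / 9.33 = 0.347.
Head is higher in the shallow piezometer, so vertical flow is downward (recharge condition).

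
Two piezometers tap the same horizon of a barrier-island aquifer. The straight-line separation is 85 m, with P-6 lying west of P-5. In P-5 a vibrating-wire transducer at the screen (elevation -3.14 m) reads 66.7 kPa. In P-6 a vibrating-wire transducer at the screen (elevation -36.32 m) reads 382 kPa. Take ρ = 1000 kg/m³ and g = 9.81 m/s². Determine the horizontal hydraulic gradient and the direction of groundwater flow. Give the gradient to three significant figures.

i ≈ 0.0122; groundwater flows toward the west

Pressure head at P-5: ψ = P/(ρg) = 66.7×1000 / (1000 × 9.81) = 6.80 m.
Total head at P-5: h = z + ψ = -3.14 + 6.80 = 3.66 m.
Pressure head at P-6: ψ = P/(ρg) = 382×1000 / (1000 × 9.81) = 38.94 m.
Total head at P-6: h = z + ψ = -36.32 + 38.94 = 2.62 m.
Head difference: h(P-5) − h(P-6) = 3.66 − 2.62 = 1.04 m.
Hydraulic gradient: i = |Δh| / L = 1.04 / 85 = 0.0122.
Flow is from higher to lower head: from P-5 toward P-6, i.e. toward the west.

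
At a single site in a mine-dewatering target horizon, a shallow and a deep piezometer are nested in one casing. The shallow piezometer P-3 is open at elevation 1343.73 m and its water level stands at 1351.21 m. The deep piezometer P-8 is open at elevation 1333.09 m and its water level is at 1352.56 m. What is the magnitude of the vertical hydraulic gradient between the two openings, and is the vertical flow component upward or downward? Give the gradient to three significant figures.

|i_v| ≈ 0.127; vertical flow is upward

Total head at P-3: h = 1351.21 m (water level in the standpipe).
Total head at P-8: h = 1352.56 m.
Δh = h(P-3) − h(P-8) = 1351.21 − 1352.56 = -1.35 m.
Vertical separation Δz = 1343.73 − 1333.09 = 10.64 m.
|i_v| = |Δh| / Δz = 1.35 / 10.64 = 0.127.
Head is higher in the deep piezometer, so vertical flow is upward (discharge condition).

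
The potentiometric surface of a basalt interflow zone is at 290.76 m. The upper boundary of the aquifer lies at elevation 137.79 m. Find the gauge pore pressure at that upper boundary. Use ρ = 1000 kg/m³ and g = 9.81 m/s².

P ≈ 1500 kPa

Pressure head at the aquifer top: ψ = h − z = 290.76 − 137.79 = 152.97 m.
P = ρgψ = 1000 × 9.81 × 152.97 = 1500636 Pa ≈ 1500 kPa.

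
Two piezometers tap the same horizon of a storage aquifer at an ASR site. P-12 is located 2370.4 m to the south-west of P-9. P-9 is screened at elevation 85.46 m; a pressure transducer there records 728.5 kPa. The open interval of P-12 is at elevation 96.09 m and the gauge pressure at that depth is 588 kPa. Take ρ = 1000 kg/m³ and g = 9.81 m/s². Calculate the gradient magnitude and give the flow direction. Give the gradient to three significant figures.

Pressure head at P-9: ψ = P/(ρg) = 728.5×1000 / (1000 × 9.81) = 74.26 m.
Total head at P-9: h = z + ψ = 85.46 + 74.26 = 159.72 m.
Pressure head at P-12: ψ = P/(ρg) = 588×1000 / (1000 × 9.81) = 59.94 m.
Total head at P-12: h = z + ψ = 96.09 + 59.94 = 156.03 m.
Head difference: h(P-9) − h(P-12) = 159.72 − 156.03 = 3.69 m.
Hydraulic gradient: i = |Δh| / L = 3.69 / 2370.4 = 0.00156.
Flow is from higher to lower head: from P-9 toward P-12, i.e. toward the south-west.

i ≈ 0.00156; groundwater flows toward the south-west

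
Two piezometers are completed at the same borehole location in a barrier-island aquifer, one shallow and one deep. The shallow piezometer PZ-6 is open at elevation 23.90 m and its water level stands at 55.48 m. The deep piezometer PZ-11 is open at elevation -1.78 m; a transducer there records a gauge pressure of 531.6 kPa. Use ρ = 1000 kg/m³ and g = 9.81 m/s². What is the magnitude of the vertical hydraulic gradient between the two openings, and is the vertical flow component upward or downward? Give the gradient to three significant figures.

|i_v| ≈ 0.120; vertical flow is downward

Total head at PZ-6: h = 55.48 m (water level in the standpipe).
Pressure head at PZ-11: ψ = P/(ρg) = 531.6×1000 / (1000 × 9.81) = 54.19 m.
Total head at PZ-11: h = z + ψ = -1.78 + 54.19 = 52.41 m.
Δh = h(PZ-6) − h(PZ-11) = 55.48 − 52.41 = 3.07 m.
Vertical separation Δz = 23.90 − (-1.78) = 25.68 m.
|i_v| = |Δh| / Δz = 3.07 / 25.68 = 0.120.
Head is higher in the shallow piezometer, so vertical flow is downward (recharge condition).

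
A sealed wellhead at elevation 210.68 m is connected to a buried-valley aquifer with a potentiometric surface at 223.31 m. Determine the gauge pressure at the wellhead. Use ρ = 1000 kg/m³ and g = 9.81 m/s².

Head above the cap: Δh = 223.31 − 210.68 = 12.63 m.
P = ρgΔh = 1000 × 9.81 × 12.63 = 123900 Pa ≈ 124 kPa.

P ≈ 124 kPa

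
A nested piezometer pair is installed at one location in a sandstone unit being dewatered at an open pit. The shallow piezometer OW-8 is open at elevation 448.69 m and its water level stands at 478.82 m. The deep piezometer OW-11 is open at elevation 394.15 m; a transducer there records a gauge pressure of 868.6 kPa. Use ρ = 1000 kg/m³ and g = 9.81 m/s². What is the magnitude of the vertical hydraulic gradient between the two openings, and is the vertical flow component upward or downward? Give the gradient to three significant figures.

|i_v| ≈ 0.0710; vertical flow is upward

Total head at OW-8: h = 478.82 m (water level in the standpipe).
Pressure head at OW-11: ψ = P/(ρg) = 868.6×1000 / (1000 × 9.81) = 88.54 m.
Total head at OW-11: h = z + ψ = 394.15 + 88.54 = 482.69 m.
Δh = h(OW-8) − h(OW-11) = 478.82 − 482.69 = -3.87 m.
Vertical separation Δz = 448.69 − 394.15 = 54.54 m.
|i_v| = |Δh| / Δz = 3.87 / 54.54 = 0.0710.
Head is higher in the deep piezometer, so vertical flow is upward (discharge condition).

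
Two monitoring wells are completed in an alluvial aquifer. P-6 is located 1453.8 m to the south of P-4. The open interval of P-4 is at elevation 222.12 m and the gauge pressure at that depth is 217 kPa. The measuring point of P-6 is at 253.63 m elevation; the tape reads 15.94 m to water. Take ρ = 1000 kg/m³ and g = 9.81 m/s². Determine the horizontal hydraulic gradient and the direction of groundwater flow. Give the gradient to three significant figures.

Pressure head at P-4: ψ = P/(ρg) = 217×1000 / (1000 × 9.81) = 22.12 m.
Total head at P-4: h = z + ψ = 222.12 + 22.12 = 244.24 m.
Total head at P-6: h = 253.63 − 15.94 = 237.69 m.
Head difference: h(P-4) − h(P-6) = 244.24 − 237.69 = 6.55 m.
Hydraulic gradient: i = |Δh| / L = 6.55 / 1453.8 = 0.00451.
Flow is from higher to lower head: from P-4 toward P-6, i.e. toward the south.

i ≈ 0.00451; groundwater flows toward the south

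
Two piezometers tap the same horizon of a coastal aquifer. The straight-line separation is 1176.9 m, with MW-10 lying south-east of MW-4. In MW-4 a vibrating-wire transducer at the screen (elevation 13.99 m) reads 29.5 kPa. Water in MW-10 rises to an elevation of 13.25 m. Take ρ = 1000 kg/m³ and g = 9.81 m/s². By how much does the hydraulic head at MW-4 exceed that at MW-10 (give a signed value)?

Δh ≈ 3.75 m

Pressure head at MW-4: ψ = P/(ρg) = 29.5×1000 / (1000 × 9.81) = 3.01 m.
Total head at MW-4: h = z + ψ = 13.99 + 3.01 = 17.00 m.
Total head at MW-10: h = 13.25 m (water level in the piezometer is the total head).
Head difference: h(MW-4) − h(MW-10) = 17.00 − 13.25 = 3.75 m.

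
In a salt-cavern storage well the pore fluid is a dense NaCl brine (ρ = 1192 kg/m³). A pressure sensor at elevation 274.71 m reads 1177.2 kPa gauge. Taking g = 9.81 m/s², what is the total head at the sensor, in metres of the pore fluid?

ψ = P/(ρg) = 1177.2×1000 / (1192 × 9.81) = 100.67 m.
h = z + ψ = 274.71 + 100.67 = 375.38 m.

h ≈ 375.38 m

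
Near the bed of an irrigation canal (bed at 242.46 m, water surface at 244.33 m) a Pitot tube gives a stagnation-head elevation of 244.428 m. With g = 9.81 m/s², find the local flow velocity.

Near the bed, under hydrostatic conditions, the piezometric head (z + ψ) equals the free-surface elevation, 244.33 m.
Velocity head = total − piezometric = 244.428 − 244.33 = 0.098 m.
v = √(2g·h_v) = √(2 × 9.81 × 0.098) = 1.39 m/s.

v ≈ 1.39 m/s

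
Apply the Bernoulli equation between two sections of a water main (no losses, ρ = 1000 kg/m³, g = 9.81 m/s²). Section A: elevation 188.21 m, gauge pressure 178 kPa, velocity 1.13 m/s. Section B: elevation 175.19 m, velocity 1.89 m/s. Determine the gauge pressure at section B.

Pressure head at A: ψ₁ = P₁/(ρg) = 178×1000 / (1000 × 9.81) = 18.14 m.
Velocity heads: v₁²/2g = 1.13²/19.62 = 0.065 m; v₂²/2g = 1.89²/19.62 = 0.182 m.
Total head H = z₁ + ψ₁ + v₁²/2g = 188.21 + 18.14 + 0.065 = 206.42 m.
ψ₂ = H − z₂ − v₂²/2g = 206.42 − 175.19 − 0.182 = 31.05 m.
P₂ = ρgψ₂ = 1000 × 9.81 × 31.05 ≈ 305 kPa.

P₂ ≈ 305 kPa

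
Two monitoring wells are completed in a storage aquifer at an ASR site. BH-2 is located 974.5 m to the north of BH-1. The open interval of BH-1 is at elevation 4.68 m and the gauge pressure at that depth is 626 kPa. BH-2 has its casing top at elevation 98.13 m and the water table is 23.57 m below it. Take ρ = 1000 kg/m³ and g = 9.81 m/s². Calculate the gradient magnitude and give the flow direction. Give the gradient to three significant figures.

Pressure head at BH-1: ψ = P/(ρg) = 626×1000 / (1000 × 9.81) = 63.81 m.
Total head at BH-1: h = z + ψ = 4.68 + 63.81 = 68.49 m.
Total head at BH-2: h = 98.13 − 23.57 = 74.56 m.
Head difference: h(BH-1) − h(BH-2) = 68.49 − 74.56 = -6.07 m.
Hydraulic gradient: i = |Δh| / L = 6.07 / 974.5 = 0.00623.
Flow is from higher to lower head: from BH-2 toward BH-1, i.e. toward the south.

i ≈ 0.00623; groundwater flows toward the south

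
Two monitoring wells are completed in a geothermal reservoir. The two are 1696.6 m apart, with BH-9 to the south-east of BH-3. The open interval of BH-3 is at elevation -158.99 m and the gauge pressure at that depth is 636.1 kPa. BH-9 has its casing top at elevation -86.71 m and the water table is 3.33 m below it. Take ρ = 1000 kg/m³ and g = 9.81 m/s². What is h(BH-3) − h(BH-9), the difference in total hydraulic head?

Pressure head at BH-3: ψ = P/(ρg) = 636.1×1000 / (1000 × 9.81) = 64.84 m.
Total head at BH-3: h = z + ψ = -158.99 + 64.84 = -94.15 m.
Total head at BH-9: h = -86.71 − 3.33 = -90.04 m.
Head difference: h(BH-3) − h(BH-9) = -94.15 − (-90.04) = -4.11 m.

Δh ≈ -4.11 m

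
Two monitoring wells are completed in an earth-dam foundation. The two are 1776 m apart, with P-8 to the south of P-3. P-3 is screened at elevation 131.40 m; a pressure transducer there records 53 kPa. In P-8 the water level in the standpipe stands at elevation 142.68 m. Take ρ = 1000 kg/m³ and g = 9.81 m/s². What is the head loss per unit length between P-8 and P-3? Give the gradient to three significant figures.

i ≈ 0.00331 m/m

Pressure head at P-3: ψ = P/(ρg) = 53×1000 / (1000 × 9.81) = 5.40 m.
Total head at P-3: h = z + ψ = 131.40 + 5.40 = 136.80 m.
Total head at P-8: h = 142.68 m (water level in the piezometer is the total head).
Head difference: h(P-3) − h(P-8) = 136.80 − 142.68 = -5.88 m.
Hydraulic gradient: i = |Δh| / L = 5.88 / 1776 = 0.00331.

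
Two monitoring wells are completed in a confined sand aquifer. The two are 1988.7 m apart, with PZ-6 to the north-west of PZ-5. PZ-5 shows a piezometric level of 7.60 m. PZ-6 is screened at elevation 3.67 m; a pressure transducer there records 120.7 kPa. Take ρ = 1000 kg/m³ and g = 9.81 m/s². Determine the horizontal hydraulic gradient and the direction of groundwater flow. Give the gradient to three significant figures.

i ≈ 0.00421; groundwater flows toward the south-east

Total head at PZ-5: h = 7.60 m (water level in the piezometer is the total head).
Pressure head at PZ-6: ψ = P/(ρg) = 120.7×1000 / (1000 × 9.81) = 12.30 m.
Total head at PZ-6: h = z + ψ = 3.67 + 12.30 = 15.97 m.
Head difference: h(PZ-5) − h(PZ-6) = 7.60 − 15.97 = -8.37 m.
Hydraulic gradient: i = |Δh| / L = 8.37 / 1988.7 = 0.00421.
Flow is from higher to lower head: from PZ-6 toward PZ-5, i.e. toward the south-east.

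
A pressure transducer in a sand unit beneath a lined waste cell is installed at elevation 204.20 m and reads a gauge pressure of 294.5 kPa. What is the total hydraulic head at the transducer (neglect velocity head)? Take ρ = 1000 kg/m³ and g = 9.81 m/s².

ψ = P/(ρg) = 294.5×1000 / (1000 × 9.81) = 30.02 m.
h = z + ψ = 204.20 + 30.02 = 234.22 m.

h ≈ 234.22 m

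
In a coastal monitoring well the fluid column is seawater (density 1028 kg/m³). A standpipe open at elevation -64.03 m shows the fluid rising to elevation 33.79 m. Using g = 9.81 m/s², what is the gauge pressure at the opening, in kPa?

P ≈ 986 kPa

Pressure head ψ = h − z = 33.79 − (-64.03) = 97.82 m.
P = ρgψ = 1028 × 9.81 × 97.82 = 986483 Pa ≈ 986 kPa.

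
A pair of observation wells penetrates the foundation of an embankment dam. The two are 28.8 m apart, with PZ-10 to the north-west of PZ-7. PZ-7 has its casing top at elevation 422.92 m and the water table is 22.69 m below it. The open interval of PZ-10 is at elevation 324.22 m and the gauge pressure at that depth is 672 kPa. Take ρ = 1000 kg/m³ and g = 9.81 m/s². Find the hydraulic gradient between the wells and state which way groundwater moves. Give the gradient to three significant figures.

Total head at PZ-7: h = 422.92 − 22.69 = 400.23 m.
Pressure head at PZ-10: ψ = P/(ρg) = 672×1000 / (1000 × 9.81) = 68.50 m.
Total head at PZ-10: h = z + ψ = 324.22 + 68.50 = 392.72 m.
Head difference: h(PZ-7) − h(PZ-10) = 400.23 − 392.72 = 7.51 m.
Hydraulic gradient: i = |Δh| / L = 7.51 / 28.8 = 0.261.
Flow is from higher to lower head: from PZ-7 toward PZ-10, i.e. toward the north-west.

i ≈ 0.261; groundwater flows toward the north-west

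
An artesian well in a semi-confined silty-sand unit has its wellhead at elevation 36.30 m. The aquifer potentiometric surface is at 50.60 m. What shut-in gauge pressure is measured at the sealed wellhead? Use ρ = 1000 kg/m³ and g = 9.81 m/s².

Head above the cap: Δh = 50.60 − 36.30 = 14.30 m.
P = ρgΔh = 1000 × 9.81 × 14.30 = 140283 Pa ≈ 140 kPa.

P ≈ 140 kPa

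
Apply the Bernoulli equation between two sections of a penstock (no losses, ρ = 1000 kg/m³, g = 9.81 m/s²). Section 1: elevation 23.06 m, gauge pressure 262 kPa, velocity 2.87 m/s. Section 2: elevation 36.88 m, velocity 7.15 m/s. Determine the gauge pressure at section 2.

P₂ ≈ 105 kPa

Pressure head at 1: ψ₁ = P₁/(ρg) = 262×1000 / (1000 × 9.81) = 26.71 m.
Velocity heads: v₁²/2g = 2.87²/19.62 = 0.420 m; v₂²/2g = 7.15²/19.62 = 2.606 m.
Total head H = z₁ + ψ₁ + v₁²/2g = 23.06 + 26.71 + 0.420 = 50.19 m.
ψ₂ = H − z₂ − v₂²/2g = 50.19 − 36.88 − 2.606 = 10.70 m.
P₂ = ρgψ₂ = 1000 × 9.81 × 10.70 ≈ 105 kPa.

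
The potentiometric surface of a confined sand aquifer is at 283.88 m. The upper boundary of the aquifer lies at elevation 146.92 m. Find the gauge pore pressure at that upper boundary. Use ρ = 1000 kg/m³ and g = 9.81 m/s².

Pressure head at the aquifer top: ψ = h − z = 283.88 − 146.92 = 136.96 m.
P = ρgψ = 1000 × 9.81 × 136.96 = 1343578 Pa ≈ 1340 kPa.

P ≈ 1340 kPa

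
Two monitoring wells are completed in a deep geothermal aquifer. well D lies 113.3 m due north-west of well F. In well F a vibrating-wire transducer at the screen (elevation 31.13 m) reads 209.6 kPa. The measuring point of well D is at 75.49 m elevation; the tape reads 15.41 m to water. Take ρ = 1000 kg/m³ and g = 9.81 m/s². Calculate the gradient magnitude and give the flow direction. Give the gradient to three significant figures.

i ≈ 0.0669; groundwater flows toward the south-east

Pressure head at well F: ψ = P/(ρg) = 209.6×1000 / (1000 × 9.81) = 21.37 m.
Total head at well F: h = z + ψ = 31.13 + 21.37 = 52.50 m.
Total head at well D: h = 75.49 − 15.41 = 60.08 m.
Head difference: h(well F) − h(well D) = 52.50 − 60.08 = -7.58 m.
Hydraulic gradient: i = |Δh| / L = 7.58 / 113.3 = 0.0669.
Flow is from higher to lower head: from well D toward well F, i.e. toward the south-east.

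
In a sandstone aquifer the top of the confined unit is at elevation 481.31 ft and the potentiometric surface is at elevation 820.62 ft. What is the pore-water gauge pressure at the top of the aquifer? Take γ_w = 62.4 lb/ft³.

Pressure head at the aquifer top: ψ = h − z = 820.62 − 481.31 = 339.31 ft.
P = γψ/144 = 62.4 × 339.31 / 144 = 147 psi.

P ≈ 147 psi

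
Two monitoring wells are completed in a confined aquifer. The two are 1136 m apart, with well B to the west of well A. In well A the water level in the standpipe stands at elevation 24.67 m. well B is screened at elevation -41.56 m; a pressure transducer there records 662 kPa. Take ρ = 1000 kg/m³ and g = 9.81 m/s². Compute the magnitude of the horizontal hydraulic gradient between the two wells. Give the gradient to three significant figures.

Total head at well A: h = 24.67 m (water level in the piezometer is the total head).
Pressure head at well B: ψ = P/(ρg) = 662×1000 / (1000 × 9.81) = 67.48 m.
Total head at well B: h = z + ψ = -41.56 + 67.48 = 25.92 m.
Head difference: h(well A) − h(well B) = 24.67 − 25.92 = -1.25 m.
Hydraulic gradient: i = |Δh| / L = 1.25 / 1136 = 0.00110.

i ≈ 0.00110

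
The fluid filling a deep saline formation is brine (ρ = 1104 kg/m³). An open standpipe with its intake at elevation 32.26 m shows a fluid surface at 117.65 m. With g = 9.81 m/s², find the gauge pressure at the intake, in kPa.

Pressure head ψ = h − z = 117.65 − 32.26 = 85.39 m.
P = ρgψ = 1104 × 9.81 × 85.39 = 924794 Pa ≈ 925 kPa.

P ≈ 925 kPa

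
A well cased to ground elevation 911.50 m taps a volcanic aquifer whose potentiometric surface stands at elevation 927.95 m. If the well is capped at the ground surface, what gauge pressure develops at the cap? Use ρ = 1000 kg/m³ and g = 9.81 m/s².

Head above the cap: Δh = 927.95 − 911.50 = 16.45 m.
P = ρgΔh = 1000 × 9.81 × 16.45 = 161374 Pa ≈ 161 kPa.

P ≈ 161 kPa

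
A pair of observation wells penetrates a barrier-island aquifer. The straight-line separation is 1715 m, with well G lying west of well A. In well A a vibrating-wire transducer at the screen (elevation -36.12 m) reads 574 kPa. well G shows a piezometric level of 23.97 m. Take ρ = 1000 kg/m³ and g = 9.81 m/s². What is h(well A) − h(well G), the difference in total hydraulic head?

Δh ≈ -1.58 m

Pressure head at well A: ψ = P/(ρg) = 574×1000 / (1000 × 9.81) = 58.51 m.
Total head at well A: h = z + ψ = -36.12 + 58.51 = 22.39 m.
Total head at well G: h = 23.97 m (water level in the piezometer is the total head).
Head difference: h(well A) − h(well G) = 22.39 − 23.97 = -1.58 m.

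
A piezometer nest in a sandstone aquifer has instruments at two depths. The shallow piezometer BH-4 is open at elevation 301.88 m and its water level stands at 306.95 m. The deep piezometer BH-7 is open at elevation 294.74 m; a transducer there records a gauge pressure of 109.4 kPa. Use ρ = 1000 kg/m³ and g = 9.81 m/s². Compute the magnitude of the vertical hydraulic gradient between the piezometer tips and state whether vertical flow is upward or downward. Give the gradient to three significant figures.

|i_v| ≈ 0.148; vertical flow is downward

Total head at BH-4: h = 306.95 m (water level in the standpipe).
Pressure head at BH-7: ψ = P/(ρg) = 109.4×1000 / (1000 × 9.81) = 11.15 m.
Total head at BH-7: h = z + ψ = 294.74 + 11.15 = 305.89 m.
Δh = h(BH-4) − h(BH-7) = 306.95 − 305.89 = 1.06 m.
Vertical separation Δz = 301.88 − 294.74 = 7.14 m.
|i_v| = |Δh| / Δz = 1.06 / 7.14 = 0.148.
Head is higher in the shallow piezometer, so vertical flow is downward (recharge condition).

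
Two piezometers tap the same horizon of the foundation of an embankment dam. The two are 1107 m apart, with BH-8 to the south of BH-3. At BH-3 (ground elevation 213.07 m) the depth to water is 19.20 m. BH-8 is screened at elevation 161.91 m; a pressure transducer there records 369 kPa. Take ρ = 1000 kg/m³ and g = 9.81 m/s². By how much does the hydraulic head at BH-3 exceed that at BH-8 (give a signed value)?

Δh ≈ -5.65 m

Total head at BH-3: h = 213.07 − 19.20 = 193.87 m.
Pressure head at BH-8: ψ = P/(ρg) = 369×1000 / (1000 × 9.81) = 37.61 m.
Total head at BH-8: h = z + ψ = 161.91 + 37.61 = 199.52 m.
Head difference: h(BH-3) − h(BH-8) = 193.87 − 199.52 = -5.65 m.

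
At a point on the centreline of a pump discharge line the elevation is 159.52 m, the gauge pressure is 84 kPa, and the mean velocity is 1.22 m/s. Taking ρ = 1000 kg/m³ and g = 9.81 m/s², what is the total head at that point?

Pressure head ψ = P/(ρg) = 84×1000 / (1000 × 9.81) = 8.56 m.
Velocity head = v²/(2g) = 1.22² / (2 × 9.81) = 0.076 m.
h = z + ψ + v²/(2g) = 159.52 + 8.56 + 0.076 = 168.16 m.

h ≈ 168.16 m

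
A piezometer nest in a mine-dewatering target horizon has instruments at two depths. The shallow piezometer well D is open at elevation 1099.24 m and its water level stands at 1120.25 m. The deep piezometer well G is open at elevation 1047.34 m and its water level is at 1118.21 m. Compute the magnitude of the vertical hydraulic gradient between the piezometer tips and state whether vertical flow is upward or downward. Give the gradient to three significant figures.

|i_v| ≈ 0.0393; vertical flow is downward

Total head at well D: h = 1120.25 m (water level in the standpipe).
Total head at well G: h = 1118.21 m.
Δh = h(well D) − h(well G) = 1120.25 − 1118.21 = 2.04 m.
Vertical separation Δz = 1099.24 − 1047.34 = 51.90 m.
|i_v| = |Δh| / Δz = 2.04 / 51.90 = 0.0393.
Head is higher in the shallow piezometer, so vertical flow is downward (recharge condition).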